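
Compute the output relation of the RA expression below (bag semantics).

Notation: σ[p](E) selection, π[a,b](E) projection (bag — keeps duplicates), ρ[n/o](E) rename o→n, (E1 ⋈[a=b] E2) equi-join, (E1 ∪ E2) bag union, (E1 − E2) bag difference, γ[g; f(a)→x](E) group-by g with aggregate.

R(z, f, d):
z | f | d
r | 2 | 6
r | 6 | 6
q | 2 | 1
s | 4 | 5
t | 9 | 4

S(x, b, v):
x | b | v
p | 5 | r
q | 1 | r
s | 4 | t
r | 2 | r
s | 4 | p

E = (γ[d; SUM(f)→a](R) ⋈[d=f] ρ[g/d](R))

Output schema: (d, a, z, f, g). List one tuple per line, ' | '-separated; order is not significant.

Per-node cardinality:
  R → 5
  γ[d; SUM(f)→a](R) → 4
  R → 5
  ρ[g/d](R) → 5
  (γ[d; SUM(f)→a](R) ⋈[d=f] ρ[g/d](R)) → 2

== RESULT ==
d | a | z | f | g
4 | 9 | s | 4 | 5
6 | 8 | r | 6 | 6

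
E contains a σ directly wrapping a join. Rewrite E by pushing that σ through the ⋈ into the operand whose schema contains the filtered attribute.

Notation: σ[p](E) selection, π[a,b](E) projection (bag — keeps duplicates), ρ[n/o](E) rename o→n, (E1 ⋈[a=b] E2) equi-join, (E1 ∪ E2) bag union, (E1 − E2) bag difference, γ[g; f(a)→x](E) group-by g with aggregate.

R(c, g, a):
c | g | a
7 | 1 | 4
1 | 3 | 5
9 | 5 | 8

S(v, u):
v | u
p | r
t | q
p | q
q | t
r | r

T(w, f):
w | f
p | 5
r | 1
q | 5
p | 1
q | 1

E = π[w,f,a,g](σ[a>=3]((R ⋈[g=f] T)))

σ filters on a, owned by the left side.
E' = π[w,f,a,g]((σ[a>=3](R) ⋈[g=f] T))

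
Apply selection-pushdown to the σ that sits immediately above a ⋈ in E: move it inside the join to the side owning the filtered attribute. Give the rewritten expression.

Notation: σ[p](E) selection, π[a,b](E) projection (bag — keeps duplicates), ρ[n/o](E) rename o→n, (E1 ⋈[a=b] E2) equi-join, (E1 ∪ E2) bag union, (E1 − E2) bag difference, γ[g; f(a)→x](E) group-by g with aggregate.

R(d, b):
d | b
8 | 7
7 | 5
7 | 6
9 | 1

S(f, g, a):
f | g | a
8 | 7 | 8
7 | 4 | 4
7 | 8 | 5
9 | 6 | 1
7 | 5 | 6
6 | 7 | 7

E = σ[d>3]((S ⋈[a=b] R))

σ filters on d, owned by the right side.
E' = (S ⋈[a=b] σ[d>3](R))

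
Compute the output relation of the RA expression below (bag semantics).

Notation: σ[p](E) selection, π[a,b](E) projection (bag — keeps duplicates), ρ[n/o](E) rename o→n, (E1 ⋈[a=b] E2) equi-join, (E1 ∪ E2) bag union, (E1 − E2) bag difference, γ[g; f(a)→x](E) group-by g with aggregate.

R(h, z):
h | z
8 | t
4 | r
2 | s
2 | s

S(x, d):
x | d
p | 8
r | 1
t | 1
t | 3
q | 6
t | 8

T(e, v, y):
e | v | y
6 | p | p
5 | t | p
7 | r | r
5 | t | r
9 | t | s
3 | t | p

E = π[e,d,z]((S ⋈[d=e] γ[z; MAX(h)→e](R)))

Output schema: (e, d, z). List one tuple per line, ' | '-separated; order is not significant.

Subexpression sizes:
  S → 6
  R → 4
  γ[z; MAX(h)→e](R) → 3
  (S ⋈[d=e] γ[z; MAX(h)→e](R)) → 2
  π[e,d,z]((S ⋈[d=e] γ[z; MAX(h)→e](R))) → 2

== RESULT ==
e | d | z
8 | 8 | t
8 | 8 | t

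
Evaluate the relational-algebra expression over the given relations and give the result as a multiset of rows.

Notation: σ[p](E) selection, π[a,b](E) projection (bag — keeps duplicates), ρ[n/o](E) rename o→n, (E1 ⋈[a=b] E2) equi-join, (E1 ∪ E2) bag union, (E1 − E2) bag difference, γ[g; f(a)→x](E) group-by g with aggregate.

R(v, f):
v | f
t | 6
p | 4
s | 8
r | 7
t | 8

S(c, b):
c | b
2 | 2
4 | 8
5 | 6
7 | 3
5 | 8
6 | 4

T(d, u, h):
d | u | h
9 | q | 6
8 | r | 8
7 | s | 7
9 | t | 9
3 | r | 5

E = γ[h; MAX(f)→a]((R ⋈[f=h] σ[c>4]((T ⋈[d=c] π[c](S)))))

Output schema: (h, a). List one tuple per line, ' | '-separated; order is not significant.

Stepwise |·|:
  R → 5
  T → 5
  S → 6
  π[c](S) → 6
  (T ⋈[d=c] π[c](S)) → 1
  σ[c>4]((T ⋈[d=c] π[c](S))) → 1
  (R ⋈[f=h] σ[c>4]((T ⋈[d=c] π[c](S)))) → 1
  γ[h; MAX(f)→a]((R ⋈[f=h] σ[c>4]((T ⋈[d=c] π[c](S))))) → 1

== RESULT ==
h | a
7 | 7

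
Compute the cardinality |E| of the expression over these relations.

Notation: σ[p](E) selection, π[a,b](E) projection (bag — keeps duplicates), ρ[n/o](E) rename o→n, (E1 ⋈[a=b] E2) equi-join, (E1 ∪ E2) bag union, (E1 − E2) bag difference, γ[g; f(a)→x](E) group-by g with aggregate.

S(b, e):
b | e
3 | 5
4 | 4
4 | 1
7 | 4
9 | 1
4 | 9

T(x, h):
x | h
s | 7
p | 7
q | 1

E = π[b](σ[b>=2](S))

Subexpression sizes:
  S → 6
  σ[b>=2](S) → 6
  π[b](σ[b>=2](S)) → 6

|E| = 6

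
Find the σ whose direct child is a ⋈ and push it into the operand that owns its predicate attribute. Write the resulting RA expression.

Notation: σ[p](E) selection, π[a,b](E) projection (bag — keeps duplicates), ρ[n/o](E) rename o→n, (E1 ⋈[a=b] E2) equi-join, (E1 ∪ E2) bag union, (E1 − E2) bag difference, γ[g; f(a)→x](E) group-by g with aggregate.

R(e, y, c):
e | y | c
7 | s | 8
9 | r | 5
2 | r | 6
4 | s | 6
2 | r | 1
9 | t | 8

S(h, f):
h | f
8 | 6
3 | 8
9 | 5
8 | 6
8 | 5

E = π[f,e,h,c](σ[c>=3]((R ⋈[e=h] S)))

σ filters on c, owned by the left side.
E' = π[f,e,h,c]((σ[c>=3](R) ⋈[e=h] S))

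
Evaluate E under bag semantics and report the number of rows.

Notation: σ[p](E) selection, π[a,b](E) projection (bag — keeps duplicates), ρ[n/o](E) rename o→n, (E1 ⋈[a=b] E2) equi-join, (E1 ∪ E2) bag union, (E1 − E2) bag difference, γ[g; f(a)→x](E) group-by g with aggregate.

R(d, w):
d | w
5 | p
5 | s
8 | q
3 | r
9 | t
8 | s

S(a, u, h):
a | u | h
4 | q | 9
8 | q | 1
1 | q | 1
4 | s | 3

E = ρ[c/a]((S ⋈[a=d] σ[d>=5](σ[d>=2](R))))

Stepwise |·|:
  S → 4
  R → 6
  σ[d>=2](R) → 6
  σ[d>=5](σ[d>=2](R)) → 5
  (S ⋈[a=d] σ[d>=5](σ[d>=2](R))) → 2
  ρ[c/a]((S ⋈[a=d] σ[d>=5](σ[d>=2](R)))) → 2

|E| = 2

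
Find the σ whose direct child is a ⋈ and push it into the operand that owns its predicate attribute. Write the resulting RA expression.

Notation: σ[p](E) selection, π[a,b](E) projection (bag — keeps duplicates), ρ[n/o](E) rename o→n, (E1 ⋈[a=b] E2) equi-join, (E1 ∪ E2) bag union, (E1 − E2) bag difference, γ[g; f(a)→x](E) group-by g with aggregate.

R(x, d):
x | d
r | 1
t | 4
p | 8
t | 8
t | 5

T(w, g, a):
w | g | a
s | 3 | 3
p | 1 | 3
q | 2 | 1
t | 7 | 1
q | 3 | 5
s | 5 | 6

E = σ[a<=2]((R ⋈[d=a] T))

σ filters on a, owned by the right side.
E' = (R ⋈[d=a] σ[a<=2](T))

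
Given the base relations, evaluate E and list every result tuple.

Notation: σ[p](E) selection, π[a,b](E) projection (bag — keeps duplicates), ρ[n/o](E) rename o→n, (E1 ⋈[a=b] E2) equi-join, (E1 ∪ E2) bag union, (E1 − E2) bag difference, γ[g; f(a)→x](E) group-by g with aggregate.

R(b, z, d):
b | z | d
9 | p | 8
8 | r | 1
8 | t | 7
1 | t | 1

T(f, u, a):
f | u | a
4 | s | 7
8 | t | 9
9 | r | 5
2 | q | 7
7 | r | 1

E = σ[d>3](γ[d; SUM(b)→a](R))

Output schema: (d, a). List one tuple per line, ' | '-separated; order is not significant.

Row counts bottom-up:
  R → 4
  γ[d; SUM(b)→a](R) → 3
  σ[d>3](γ[d; SUM(b)→a](R)) → 2

== RESULT ==
d | a
7 | 8
8 | 9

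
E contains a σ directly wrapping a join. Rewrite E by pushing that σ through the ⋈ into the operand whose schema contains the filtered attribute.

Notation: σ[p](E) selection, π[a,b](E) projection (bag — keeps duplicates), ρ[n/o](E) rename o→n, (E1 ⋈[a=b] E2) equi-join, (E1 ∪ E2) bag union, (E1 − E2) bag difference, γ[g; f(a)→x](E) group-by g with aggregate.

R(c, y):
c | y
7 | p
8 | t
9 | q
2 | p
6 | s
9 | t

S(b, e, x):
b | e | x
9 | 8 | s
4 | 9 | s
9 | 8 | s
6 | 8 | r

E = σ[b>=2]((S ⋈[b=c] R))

σ filters on b, owned by the left side.
E' = (σ[b>=2](S) ⋈[b=c] R)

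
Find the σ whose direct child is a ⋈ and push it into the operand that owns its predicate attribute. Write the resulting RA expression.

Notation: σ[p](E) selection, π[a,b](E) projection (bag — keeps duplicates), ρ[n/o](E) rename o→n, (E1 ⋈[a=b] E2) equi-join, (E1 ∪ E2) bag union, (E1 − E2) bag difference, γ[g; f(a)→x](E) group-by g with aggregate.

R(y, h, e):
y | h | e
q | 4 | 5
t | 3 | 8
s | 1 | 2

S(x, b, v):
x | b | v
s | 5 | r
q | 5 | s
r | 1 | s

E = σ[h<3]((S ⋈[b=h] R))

σ filters on h, owned by the right side.
E' = (S ⋈[b=h] σ[h<3](R))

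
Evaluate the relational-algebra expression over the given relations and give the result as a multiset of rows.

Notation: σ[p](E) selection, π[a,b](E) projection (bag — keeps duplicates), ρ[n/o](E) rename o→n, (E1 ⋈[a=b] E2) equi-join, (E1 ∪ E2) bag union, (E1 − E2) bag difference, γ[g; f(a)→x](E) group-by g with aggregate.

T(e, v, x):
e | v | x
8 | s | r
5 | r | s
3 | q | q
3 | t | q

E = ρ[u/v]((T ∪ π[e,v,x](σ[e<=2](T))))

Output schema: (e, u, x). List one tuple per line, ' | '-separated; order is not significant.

Per-node cardinality:
  T → 4
  T → 4
  σ[e<=2](T) → 0
  π[e,v,x](σ[e<=2](T)) → 0
  (T ∪ π[e,v,x](σ[e<=2](T))) → 4
  ρ[u/v]((T ∪ π[e,v,x](σ[e<=2](T)))) → 4

== RESULT ==
e | u | x
3 | q | q
3 | t | q
5 | r | s
8 | s | r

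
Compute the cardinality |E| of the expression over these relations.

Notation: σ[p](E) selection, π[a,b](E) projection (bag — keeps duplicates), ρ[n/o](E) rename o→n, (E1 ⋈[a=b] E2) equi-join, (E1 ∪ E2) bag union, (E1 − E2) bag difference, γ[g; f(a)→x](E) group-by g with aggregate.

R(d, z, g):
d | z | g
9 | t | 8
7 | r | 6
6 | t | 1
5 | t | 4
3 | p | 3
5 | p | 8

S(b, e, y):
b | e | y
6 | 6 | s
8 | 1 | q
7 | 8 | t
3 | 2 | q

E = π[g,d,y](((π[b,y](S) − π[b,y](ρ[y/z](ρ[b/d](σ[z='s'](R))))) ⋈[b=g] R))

Per-node cardinality:
  S → 4
  π[b,y](S) → 4
  R → 6
  σ[z='s'](R) → 0
  ρ[b/d](σ[z='s'](R)) → 0
  ρ[y/z](ρ[b/d](σ[z='s'](R))) → 0
  π[b,y](ρ[y/z](ρ[b/d](σ[z='s'](R)))) → 0
  (π[b,y](S) − π[b,y](ρ[y/z](ρ[b/d](σ[z='s'](R))))) → 4
  R → 6
  ((π[b,y](S) − π[b,y](ρ[y/z](ρ[b/d](σ[z='s'](R))))) ⋈[b=g] R) → 4
  π[g,d,y](((π[b,y](S) − π[b,y](ρ[y/z](ρ[b/d](σ[z='s'](R))))) ⋈[b=g] R)) → 4

|E| = 4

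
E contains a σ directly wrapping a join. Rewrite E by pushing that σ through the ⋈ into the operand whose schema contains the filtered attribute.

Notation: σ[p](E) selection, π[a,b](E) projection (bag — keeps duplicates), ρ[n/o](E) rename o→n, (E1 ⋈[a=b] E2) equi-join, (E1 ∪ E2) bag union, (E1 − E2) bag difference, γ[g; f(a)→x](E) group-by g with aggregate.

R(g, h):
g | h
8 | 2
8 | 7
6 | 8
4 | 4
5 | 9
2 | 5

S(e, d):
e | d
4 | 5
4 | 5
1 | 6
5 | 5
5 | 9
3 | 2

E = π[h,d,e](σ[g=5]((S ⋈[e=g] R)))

σ filters on g, owned by the right side.
E' = π[h,d,e]((S ⋈[e=g] σ[g=5](R)))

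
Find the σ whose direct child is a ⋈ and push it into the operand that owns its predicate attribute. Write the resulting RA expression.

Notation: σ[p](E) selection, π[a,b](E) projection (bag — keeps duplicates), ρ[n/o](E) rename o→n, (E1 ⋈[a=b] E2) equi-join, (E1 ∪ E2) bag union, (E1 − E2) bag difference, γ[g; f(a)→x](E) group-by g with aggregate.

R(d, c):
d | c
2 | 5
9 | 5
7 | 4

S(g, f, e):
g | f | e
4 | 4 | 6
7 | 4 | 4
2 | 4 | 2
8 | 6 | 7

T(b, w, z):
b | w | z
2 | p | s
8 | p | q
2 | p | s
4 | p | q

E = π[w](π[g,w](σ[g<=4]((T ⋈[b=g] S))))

σ filters on g, owned by the right side.
E' = π[w](π[g,w]((T ⋈[b=g] σ[g<=4](S))))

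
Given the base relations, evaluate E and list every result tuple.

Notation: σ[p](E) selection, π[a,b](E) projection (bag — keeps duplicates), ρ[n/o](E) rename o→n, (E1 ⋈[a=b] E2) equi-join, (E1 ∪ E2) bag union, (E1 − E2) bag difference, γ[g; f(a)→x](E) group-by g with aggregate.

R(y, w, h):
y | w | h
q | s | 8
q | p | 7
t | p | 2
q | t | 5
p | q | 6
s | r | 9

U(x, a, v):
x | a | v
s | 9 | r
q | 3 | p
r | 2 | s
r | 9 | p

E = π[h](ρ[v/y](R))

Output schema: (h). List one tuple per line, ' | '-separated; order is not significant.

Per-node cardinality:
  R → 6
  ρ[v/y](R) → 6
  π[h](ρ[v/y](R)) → 6

== RESULT ==
h
2
5
6
7
8
9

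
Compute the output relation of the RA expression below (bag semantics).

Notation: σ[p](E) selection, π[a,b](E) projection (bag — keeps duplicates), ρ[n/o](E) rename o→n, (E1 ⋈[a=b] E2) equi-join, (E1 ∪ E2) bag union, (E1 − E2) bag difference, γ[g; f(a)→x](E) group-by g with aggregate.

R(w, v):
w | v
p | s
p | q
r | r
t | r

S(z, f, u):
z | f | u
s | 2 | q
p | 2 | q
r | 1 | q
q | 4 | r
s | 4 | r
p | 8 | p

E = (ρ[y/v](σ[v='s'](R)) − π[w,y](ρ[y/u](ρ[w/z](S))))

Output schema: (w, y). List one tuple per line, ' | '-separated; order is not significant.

Subexpression sizes:
  R → 4
  σ[v='s'](R) → 1
  ρ[y/v](σ[v='s'](R)) → 1
  S → 6
  ρ[w/z](S) → 6
  ρ[y/u](ρ[w/z](S)) → 6
  π[w,y](ρ[y/u](ρ[w/z](S))) → 6
  (ρ[y/v](σ[v='s'](R)) − π[w,y](ρ[y/u](ρ[w/z](S)))) → 1

== RESULT ==
w | y
p | s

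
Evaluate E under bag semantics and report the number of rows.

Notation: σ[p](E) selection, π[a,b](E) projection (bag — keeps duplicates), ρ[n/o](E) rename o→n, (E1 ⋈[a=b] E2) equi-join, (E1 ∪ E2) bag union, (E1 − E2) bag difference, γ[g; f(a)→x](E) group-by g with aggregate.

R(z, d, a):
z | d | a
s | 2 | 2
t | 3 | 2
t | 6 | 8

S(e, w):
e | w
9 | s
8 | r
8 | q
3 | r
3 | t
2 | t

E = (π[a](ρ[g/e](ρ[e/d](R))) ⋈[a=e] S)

Stepwise |·|:
  R → 3
  ρ[e/d](R) → 3
  ρ[g/e](ρ[e/d](R)) → 3
  π[a](ρ[g/e](ρ[e/d](R))) → 3
  S → 6
  (π[a](ρ[g/e](ρ[e/d](R))) ⋈[a=e] S) → 4

|E| = 4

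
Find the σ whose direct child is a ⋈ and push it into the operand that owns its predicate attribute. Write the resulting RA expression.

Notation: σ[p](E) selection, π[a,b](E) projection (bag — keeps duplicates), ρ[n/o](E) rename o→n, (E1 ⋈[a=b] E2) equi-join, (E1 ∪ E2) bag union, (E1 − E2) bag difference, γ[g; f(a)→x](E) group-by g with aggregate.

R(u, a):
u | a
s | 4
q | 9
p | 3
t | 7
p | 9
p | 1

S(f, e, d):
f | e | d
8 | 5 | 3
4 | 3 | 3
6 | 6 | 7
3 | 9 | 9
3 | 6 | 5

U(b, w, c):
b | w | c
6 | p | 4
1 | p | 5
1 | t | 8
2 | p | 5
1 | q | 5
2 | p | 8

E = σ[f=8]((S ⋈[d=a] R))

σ filters on f, owned by the left side.
E' = (σ[f=8](S) ⋈[d=a] R)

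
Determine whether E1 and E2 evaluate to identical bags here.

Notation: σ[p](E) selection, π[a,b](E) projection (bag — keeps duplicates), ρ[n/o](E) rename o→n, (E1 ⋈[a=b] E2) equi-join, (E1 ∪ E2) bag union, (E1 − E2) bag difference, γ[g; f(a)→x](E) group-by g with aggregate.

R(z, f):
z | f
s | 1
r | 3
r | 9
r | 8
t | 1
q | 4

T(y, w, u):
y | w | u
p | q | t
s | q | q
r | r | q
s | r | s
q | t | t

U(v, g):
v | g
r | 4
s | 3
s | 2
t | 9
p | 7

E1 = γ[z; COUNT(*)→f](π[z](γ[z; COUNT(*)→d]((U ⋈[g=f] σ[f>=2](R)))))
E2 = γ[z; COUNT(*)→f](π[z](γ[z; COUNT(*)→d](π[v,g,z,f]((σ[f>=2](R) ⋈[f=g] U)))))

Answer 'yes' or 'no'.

E1 row counts bottom-up:
  U → 5
  R → 6
  σ[f>=2](R) → 4
  (U ⋈[g=f] σ[f>=2](R)) → 3
  γ[z; COUNT(*)→d]((U ⋈[g=f] σ[f>=2](R))) → 2
  π[z](γ[z; COUNT(*)→d]((U ⋈[g=f] σ[f>=2](R)))) → 2
  γ[z; COUNT(*)→f](π[z](γ[z; COUNT(*)→d]((U ⋈[g=f] σ[f>=2](R))))) → 2
E2 row counts bottom-up:
  R → 6
  σ[f>=2](R) → 4
  U → 5
  (σ[f>=2](R) ⋈[f=g] U) → 3
  π[v,g,z,f]((σ[f>=2](R) ⋈[f=g] U)) → 3
  γ[z; COUNT(*)→d](π[v,g,z,f]((σ[f>=2](R) ⋈[f=g] U))) → 2
  π[z](γ[z; COUNT(*)→d](π[v,g,z,f]((σ[f>=2](R) ⋈[f=g] U)))) → 2
  γ[z; COUNT(*)→f](π[z](γ[z; COUNT(*)→d](π[v,g,z,f]((σ[f>=2](R) ⋈[f=g] U))))) → 2

E1 and E2 produce the same multiset:
z | f
q | 1
r | 1

yes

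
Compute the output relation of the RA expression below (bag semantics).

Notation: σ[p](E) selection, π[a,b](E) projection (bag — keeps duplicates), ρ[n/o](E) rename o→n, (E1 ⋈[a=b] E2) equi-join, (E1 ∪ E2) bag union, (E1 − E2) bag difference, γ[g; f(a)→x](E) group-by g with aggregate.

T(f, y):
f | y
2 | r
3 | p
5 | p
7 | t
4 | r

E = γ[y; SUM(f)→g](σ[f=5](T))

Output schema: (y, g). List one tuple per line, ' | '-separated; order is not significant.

Row counts bottom-up:
  T → 5
  σ[f=5](T) → 1
  γ[y; SUM(f)→g](σ[f=5](T)) → 1

== RESULT ==
y | g
p | 5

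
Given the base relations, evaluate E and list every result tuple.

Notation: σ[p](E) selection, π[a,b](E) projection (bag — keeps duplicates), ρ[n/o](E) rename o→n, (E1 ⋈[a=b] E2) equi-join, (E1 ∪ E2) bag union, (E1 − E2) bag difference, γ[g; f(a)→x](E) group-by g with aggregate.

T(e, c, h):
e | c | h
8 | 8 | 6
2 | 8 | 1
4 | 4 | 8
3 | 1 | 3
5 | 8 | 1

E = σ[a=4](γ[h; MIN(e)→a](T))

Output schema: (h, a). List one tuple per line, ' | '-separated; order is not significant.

Subexpression sizes:
  T → 5
  γ[h; MIN(e)→a](T) → 4
  σ[a=4](γ[h; MIN(e)→a](T)) → 1

== RESULT ==
h | a
8 | 4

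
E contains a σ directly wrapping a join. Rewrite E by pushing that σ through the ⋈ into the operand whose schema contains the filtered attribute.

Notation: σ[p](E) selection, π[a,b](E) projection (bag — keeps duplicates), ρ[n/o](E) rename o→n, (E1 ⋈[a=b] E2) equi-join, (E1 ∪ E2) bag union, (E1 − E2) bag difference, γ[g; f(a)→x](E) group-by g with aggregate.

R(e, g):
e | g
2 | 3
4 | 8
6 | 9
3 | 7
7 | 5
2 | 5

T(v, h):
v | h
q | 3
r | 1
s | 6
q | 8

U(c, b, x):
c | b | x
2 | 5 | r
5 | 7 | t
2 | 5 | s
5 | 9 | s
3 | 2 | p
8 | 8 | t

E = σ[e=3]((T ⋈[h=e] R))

σ filters on e, owned by the right side.
E' = (T ⋈[h=e] σ[e=3](R))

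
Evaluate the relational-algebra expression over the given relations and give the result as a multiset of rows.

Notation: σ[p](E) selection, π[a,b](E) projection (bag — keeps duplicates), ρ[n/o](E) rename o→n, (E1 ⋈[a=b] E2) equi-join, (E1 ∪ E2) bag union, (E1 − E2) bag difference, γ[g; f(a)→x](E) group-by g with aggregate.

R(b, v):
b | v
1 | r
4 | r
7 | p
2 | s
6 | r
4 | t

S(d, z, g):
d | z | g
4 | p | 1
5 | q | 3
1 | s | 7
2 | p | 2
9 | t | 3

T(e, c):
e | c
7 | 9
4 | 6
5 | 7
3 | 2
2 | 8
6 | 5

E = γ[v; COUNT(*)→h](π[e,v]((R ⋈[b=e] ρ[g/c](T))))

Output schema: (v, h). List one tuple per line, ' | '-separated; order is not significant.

Per-node cardinality:
  R → 6
  T → 6
  ρ[g/c](T) → 6
  (R ⋈[b=e] ρ[g/c](T)) → 5
  π[e,v]((R ⋈[b=e] ρ[g/c](T))) → 5
  γ[v; COUNT(*)→h](π[e,v]((R ⋈[b=e] ρ[g/c](T)))) → 4

== RESULT ==
v | h
p | 1
r | 2
s | 1
t | 1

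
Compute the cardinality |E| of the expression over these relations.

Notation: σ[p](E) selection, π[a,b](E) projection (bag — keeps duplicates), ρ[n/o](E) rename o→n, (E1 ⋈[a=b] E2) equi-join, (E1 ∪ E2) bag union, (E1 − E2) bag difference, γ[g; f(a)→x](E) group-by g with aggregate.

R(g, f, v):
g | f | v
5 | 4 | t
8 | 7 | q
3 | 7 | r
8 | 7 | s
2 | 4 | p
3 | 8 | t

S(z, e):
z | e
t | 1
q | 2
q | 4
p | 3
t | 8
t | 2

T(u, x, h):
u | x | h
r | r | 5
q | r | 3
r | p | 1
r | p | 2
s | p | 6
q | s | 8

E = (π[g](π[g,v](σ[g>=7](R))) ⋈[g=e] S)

Stepwise |·|:
  R → 6
  σ[g>=7](R) → 2
  π[g,v](σ[g>=7](R)) → 2
  π[g](π[g,v](σ[g>=7](R))) → 2
  S → 6
  (π[g](π[g,v](σ[g>=7](R))) ⋈[g=e] S) → 2

|E| = 2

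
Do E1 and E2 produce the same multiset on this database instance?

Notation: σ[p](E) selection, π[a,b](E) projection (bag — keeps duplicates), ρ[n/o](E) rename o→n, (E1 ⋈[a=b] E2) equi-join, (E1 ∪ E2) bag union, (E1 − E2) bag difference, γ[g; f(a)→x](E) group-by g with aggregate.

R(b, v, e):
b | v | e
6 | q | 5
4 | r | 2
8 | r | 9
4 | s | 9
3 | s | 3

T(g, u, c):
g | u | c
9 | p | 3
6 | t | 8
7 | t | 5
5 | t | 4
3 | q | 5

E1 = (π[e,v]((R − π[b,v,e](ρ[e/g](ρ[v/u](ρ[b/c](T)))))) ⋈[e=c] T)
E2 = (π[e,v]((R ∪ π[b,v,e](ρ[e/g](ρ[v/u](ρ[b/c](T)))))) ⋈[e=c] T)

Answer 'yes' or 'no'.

E1 subexpression sizes:
  R → 5
  T → 5
  ρ[b/c](T) → 5
  ρ[v/u](ρ[b/c](T)) → 5
  ρ[e/g](ρ[v/u](ρ[b/c](T))) → 5
  π[b,v,e](ρ[e/g](ρ[v/u](ρ[b/c](T)))) → 5
  (R − π[b,v,e](ρ[e/g](ρ[v/u](ρ[b/c](T))))) → 5
  π[e,v]((R − π[b,v,e](ρ[e/g](ρ[v/u](ρ[b/c](T)))))) → 5
  T → 5
  (π[e,v]((R − π[b,v,e](ρ[e/g](ρ[v/u](ρ[b/c](T)))))) ⋈[e=c] T) → 3
E2 subexpression sizes:
  R → 5
  T → 5
  ρ[b/c](T) → 5
  ρ[v/u](ρ[b/c](T)) → 5
  ρ[e/g](ρ[v/u](ρ[b/c](T))) → 5
  π[b,v,e](ρ[e/g](ρ[v/u](ρ[b/c](T)))) → 5
  (R ∪ π[b,v,e](ρ[e/g](ρ[v/u](ρ[b/c](T))))) → 10
  π[e,v]((R ∪ π[b,v,e](ρ[e/g](ρ[v/u](ρ[b/c](T)))))) → 10
  T → 5
  (π[e,v]((R ∪ π[b,v,e](ρ[e/g](ρ[v/u](ρ[b/c](T)))))) ⋈[e=c] T) → 6

E1 result:
e | v | g | u | c
3 | s | 9 | p | 3
5 | q | 3 | q | 5
5 | q | 7 | t | 5
E2 result:
e | v | g | u | c
3 | q | 9 | p | 3
3 | s | 9 | p | 3
5 | q | 3 | q | 5
5 | q | 7 | t | 5
5 | t | 3 | q | 5
5 | t | 7 | t | 5
Witness: (5, 't', 3, 'q', 5) appears 0× in E1 but 1× in E2.

no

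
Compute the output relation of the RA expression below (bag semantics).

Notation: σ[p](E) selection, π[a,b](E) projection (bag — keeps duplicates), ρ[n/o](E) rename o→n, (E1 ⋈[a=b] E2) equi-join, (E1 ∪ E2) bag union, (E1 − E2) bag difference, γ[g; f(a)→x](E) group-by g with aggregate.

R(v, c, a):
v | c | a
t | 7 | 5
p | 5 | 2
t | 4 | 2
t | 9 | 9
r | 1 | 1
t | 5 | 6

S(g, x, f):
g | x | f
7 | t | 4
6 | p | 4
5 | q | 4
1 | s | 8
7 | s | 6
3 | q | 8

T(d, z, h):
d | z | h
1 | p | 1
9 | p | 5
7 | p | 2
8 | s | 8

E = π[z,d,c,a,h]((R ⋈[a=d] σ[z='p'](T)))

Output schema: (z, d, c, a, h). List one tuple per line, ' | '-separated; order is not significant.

Per-node cardinality:
  R → 6
  T → 4
  σ[z='p'](T) → 3
  (R ⋈[a=d] σ[z='p'](T)) → 2
  π[z,d,c,a,h]((R ⋈[a=d] σ[z='p'](T))) → 2

== RESULT ==
z | d | c | a | h
p | 1 | 1 | 1 | 1
p | 9 | 9 | 9 | 5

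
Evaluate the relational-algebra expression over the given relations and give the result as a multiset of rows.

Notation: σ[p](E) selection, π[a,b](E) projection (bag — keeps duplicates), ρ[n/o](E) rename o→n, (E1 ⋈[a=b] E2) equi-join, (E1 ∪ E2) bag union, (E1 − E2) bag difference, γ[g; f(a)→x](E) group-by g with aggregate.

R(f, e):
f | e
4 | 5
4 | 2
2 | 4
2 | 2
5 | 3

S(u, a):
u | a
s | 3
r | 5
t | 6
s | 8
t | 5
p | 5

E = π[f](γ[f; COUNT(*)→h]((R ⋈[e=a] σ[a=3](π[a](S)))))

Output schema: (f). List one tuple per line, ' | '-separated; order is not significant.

Row counts bottom-up:
  R → 5
  S → 6
  π[a](S) → 6
  σ[a=3](π[a](S)) → 1
  (R ⋈[e=a] σ[a=3](π[a](S))) → 1
  γ[f; COUNT(*)→h]((R ⋈[e=a] σ[a=3](π[a](S)))) → 1
  π[f](γ[f; COUNT(*)→h]((R ⋈[e=a] σ[a=3](π[a](S))))) → 1

== RESULT ==
f
5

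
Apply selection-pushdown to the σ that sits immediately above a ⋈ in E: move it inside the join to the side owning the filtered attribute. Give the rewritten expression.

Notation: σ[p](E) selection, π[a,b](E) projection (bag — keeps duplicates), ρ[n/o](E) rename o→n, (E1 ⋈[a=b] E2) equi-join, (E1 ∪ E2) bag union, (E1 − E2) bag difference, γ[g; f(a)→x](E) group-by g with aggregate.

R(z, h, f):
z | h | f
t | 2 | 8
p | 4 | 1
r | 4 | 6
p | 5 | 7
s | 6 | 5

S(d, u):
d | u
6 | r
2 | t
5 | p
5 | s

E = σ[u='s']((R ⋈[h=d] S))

σ filters on u, owned by the right side.
E' = (R ⋈[h=d] σ[u='s'](S))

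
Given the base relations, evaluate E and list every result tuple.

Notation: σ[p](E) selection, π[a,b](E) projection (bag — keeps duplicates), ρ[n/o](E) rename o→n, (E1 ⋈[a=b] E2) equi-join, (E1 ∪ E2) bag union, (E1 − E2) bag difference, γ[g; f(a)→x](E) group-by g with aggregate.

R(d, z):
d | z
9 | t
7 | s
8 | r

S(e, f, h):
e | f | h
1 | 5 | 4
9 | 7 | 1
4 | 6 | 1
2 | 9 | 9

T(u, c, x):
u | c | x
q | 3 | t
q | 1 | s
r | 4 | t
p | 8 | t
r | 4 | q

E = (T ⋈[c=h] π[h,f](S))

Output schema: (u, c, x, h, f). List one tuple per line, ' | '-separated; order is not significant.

Stepwise |·|:
  T → 5
  S → 4
  π[h,f](S) → 4
  (T ⋈[c=h] π[h,f](S)) → 4

== RESULT ==
u | c | x | h | f
q | 1 | s | 1 | 6
q | 1 | s | 1 | 7
r | 4 | q | 4 | 5
r | 4 | t | 4 | 5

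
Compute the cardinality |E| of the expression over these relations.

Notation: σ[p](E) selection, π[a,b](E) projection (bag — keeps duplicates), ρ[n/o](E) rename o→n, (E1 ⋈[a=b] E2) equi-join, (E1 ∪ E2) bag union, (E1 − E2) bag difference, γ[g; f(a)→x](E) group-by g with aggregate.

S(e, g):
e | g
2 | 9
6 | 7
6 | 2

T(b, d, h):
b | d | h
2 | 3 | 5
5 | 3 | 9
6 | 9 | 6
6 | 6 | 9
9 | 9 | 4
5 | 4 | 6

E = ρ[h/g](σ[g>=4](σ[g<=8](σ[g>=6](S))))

Subexpression sizes:
  S → 3
  σ[g>=6](S) → 2
  σ[g<=8](σ[g>=6](S)) → 1
  σ[g>=4](σ[g<=8](σ[g>=6](S))) → 1
  ρ[h/g](σ[g>=4](σ[g<=8](σ[g>=6](S)))) → 1

|E| = 1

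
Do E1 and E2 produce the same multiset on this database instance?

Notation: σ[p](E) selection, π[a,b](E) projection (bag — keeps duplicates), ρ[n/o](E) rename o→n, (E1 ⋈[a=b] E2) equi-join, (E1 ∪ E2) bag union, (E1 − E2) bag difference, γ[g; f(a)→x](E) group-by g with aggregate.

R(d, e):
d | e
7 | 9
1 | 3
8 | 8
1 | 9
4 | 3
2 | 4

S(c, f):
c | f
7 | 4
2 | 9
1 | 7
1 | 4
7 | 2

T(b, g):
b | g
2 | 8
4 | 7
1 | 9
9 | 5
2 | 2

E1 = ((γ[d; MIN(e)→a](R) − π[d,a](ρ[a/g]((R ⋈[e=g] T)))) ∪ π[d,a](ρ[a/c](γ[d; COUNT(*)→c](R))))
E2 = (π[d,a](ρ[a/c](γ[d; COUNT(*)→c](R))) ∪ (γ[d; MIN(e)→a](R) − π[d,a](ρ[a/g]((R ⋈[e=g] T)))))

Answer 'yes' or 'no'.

E1 stepwise |·|:
  R → 6
  γ[d; MIN(e)→a](R) → 5
  R → 6
  T → 5
  (R ⋈[e=g] T) → 3
  ρ[a/g]((R ⋈[e=g] T)) → 3
  π[d,a](ρ[a/g]((R ⋈[e=g] T))) → 3
  (γ[d; MIN(e)→a](R) − π[d,a](ρ[a/g]((R ⋈[e=g] T)))) → 3
  R → 6
  γ[d; COUNT(*)→c](R) → 5
  ρ[a/c](γ[d; COUNT(*)→c](R)) → 5
  π[d,a](ρ[a/c](γ[d; COUNT(*)→c](R))) → 5
  ((γ[d; MIN(e)→a](R) − π[d,a](ρ[a/g]((R ⋈[e=g] T)))) ∪ π[d,a](ρ[a/c](γ[d; COUNT(*)→c](R)))) → 8
E2 stepwise |·|:
  R → 6
  γ[d; COUNT(*)→c](R) → 5
  ρ[a/c](γ[d; COUNT(*)→c](R)) → 5
  π[d,a](ρ[a/c](γ[d; COUNT(*)→c](R))) → 5
  R → 6
  γ[d; MIN(e)→a](R) → 5
  R → 6
  T → 5
  (R ⋈[e=g] T) → 3
  ρ[a/g]((R ⋈[e=g] T)) → 3
  π[d,a](ρ[a/g]((R ⋈[e=g] T))) → 3
  (γ[d; MIN(e)→a](R) − π[d,a](ρ[a/g]((R ⋈[e=g] T)))) → 3
  (π[d,a](ρ[a/c](γ[d; COUNT(*)→c](R))) ∪ (γ[d; MIN(e)→a](R) − π[d,a](ρ[a/g]((R ⋈[e=g] T))))) → 8

E1 and E2 produce the same multiset:
d | a
1 | 2
1 | 3
2 | 1
2 | 4
4 | 1
4 | 3
7 | 1
8 | 1

yes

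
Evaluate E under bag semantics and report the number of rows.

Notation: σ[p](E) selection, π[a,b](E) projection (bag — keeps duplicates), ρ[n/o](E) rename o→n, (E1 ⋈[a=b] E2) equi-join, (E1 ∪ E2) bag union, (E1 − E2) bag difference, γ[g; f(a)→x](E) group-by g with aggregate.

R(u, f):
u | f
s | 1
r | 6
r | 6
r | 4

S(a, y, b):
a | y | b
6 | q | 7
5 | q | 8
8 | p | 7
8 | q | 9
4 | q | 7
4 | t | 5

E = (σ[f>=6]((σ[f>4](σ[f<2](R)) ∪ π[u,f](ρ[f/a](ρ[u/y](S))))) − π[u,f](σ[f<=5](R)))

Per-node cardinality:
  R → 4
  σ[f<2](R) → 1
  σ[f>4](σ[f<2](R)) → 0
  S → 6
  ρ[u/y](S) → 6
  ρ[f/a](ρ[u/y](S)) → 6
  π[u,f](ρ[f/a](ρ[u/y](S))) → 6
  (σ[f>4](σ[f<2](R)) ∪ π[u,f](ρ[f/a](ρ[u/y](S)))) → 6
  σ[f>=6]((σ[f>4](σ[f<2](R)) ∪ π[u,f](ρ[f/a](ρ[u/y](S))))) → 3
  R → 4
  σ[f<=5](R) → 2
  π[u,f](σ[f<=5](R)) → 2
  (σ[f>=6]((σ[f>4](σ[f<2](R)) ∪ π[u,f](ρ[f/a](ρ[u/y](S))))) − π[u,f](σ[f<=5](R))) → 3

|E| = 3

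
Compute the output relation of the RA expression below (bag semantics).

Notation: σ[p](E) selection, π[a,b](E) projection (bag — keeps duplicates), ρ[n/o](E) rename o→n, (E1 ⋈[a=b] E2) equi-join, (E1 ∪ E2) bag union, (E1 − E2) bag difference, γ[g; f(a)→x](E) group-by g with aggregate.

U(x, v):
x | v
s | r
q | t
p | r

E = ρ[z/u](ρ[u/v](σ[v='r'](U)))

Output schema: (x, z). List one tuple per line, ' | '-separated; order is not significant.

Subexpression sizes:
  U → 3
  σ[v='r'](U) → 2
  ρ[u/v](σ[v='r'](U)) → 2
  ρ[z/u](ρ[u/v](σ[v='r'](U))) → 2

== RESULT ==
x | z
p | r
s | r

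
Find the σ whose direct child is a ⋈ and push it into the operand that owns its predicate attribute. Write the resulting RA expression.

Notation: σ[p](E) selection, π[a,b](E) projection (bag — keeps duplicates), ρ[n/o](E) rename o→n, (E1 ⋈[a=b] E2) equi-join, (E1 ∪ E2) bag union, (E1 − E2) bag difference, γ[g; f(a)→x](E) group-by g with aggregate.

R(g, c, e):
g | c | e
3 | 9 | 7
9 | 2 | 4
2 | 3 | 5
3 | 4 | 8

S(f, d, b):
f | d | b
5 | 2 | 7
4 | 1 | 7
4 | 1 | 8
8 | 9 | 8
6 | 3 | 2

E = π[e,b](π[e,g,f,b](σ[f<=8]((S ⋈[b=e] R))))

σ filters on f, owned by the left side.
E' = π[e,b](π[e,g,f,b]((σ[f<=8](S) ⋈[b=e] R)))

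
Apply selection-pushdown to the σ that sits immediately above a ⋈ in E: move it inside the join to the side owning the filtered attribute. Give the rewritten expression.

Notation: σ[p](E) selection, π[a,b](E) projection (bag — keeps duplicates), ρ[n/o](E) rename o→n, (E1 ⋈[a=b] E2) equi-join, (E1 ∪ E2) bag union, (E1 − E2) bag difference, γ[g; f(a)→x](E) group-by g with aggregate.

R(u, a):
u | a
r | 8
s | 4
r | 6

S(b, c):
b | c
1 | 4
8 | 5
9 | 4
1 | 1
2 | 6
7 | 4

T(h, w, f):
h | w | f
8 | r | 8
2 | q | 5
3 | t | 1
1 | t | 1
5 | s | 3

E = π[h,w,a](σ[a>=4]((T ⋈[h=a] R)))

σ filters on a, owned by the right side.
E' = π[h,w,a]((T ⋈[h=a] σ[a>=4](R)))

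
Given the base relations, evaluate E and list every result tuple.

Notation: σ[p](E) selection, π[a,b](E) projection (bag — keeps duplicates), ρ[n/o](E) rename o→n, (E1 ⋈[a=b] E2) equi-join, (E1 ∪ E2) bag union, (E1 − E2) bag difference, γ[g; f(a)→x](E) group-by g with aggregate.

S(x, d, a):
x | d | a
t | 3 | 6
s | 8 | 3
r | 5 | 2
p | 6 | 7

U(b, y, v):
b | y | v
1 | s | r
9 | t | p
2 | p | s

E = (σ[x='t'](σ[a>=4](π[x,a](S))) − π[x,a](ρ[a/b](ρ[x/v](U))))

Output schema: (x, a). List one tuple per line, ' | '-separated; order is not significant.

Stepwise |·|:
  S → 4
  π[x,a](S) → 4
  σ[a>=4](π[x,a](S)) → 2
  σ[x='t'](σ[a>=4](π[x,a](S))) → 1
  U → 3
  ρ[x/v](U) → 3
  ρ[a/b](ρ[x/v](U)) → 3
  π[x,a](ρ[a/b](ρ[x/v](U))) → 3
  (σ[x='t'](σ[a>=4](π[x,a](S))) − π[x,a](ρ[a/b](ρ[x/v](U)))) → 1

== RESULT ==
x | a
t | 6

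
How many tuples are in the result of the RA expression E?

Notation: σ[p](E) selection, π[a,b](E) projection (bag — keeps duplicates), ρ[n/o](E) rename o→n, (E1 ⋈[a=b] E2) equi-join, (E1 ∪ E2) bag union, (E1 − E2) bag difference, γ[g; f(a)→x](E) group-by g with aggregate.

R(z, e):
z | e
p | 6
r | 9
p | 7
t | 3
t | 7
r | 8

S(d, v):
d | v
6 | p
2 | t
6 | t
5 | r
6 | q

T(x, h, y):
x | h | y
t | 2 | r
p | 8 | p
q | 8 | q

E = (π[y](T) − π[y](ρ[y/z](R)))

Subexpression sizes:
  T → 3
  π[y](T) → 3
  R → 6
  ρ[y/z](R) → 6
  π[y](ρ[y/z](R)) → 6
  (π[y](T) − π[y](ρ[y/z](R))) → 1

|E| = 1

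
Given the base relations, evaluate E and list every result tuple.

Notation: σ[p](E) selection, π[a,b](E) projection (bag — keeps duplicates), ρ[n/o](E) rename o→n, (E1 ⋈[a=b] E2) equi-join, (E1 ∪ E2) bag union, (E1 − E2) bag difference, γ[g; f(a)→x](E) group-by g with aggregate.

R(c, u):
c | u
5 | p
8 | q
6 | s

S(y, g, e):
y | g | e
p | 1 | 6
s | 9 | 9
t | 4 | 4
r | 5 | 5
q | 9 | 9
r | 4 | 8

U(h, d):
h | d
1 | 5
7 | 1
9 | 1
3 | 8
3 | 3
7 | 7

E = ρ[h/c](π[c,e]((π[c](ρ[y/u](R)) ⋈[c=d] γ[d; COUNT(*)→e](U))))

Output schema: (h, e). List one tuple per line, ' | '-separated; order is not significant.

Row counts bottom-up:
  R → 3
  ρ[y/u](R) → 3
  π[c](ρ[y/u](R)) → 3
  U → 6
  γ[d; COUNT(*)→e](U) → 5
  (π[c](ρ[y/u](R)) ⋈[c=d] γ[d; COUNT(*)→e](U)) → 2
  π[c,e]((π[c](ρ[y/u](R)) ⋈[c=d] γ[d; COUNT(*)→e](U))) → 2
  ρ[h/c](π[c,e]((π[c](ρ[y/u](R)) ⋈[c=d] γ[d; COUNT(*)→e](U)))) → 2

== RESULT ==
h | e
5 | 1
8 | 1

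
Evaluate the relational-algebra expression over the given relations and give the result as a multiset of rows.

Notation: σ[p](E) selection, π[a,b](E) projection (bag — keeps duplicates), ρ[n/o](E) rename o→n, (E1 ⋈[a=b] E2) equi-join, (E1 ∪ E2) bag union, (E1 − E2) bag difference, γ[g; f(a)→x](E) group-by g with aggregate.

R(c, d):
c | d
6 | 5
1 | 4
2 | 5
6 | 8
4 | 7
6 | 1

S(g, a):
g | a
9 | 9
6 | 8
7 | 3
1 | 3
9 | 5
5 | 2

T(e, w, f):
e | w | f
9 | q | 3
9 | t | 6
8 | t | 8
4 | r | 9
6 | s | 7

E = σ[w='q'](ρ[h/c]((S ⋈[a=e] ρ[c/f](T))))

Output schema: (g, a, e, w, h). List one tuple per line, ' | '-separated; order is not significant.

Row counts bottom-up:
  S → 6
  T → 5
  ρ[c/f](T) → 5
  (S ⋈[a=e] ρ[c/f](T)) → 3
  ρ[h/c]((S ⋈[a=e] ρ[c/f](T))) → 3
  σ[w='q'](ρ[h/c]((S ⋈[a=e] ρ[c/f](T)))) → 1

== RESULT ==
g | a | e | w | h
9 | 9 | 9 | q | 3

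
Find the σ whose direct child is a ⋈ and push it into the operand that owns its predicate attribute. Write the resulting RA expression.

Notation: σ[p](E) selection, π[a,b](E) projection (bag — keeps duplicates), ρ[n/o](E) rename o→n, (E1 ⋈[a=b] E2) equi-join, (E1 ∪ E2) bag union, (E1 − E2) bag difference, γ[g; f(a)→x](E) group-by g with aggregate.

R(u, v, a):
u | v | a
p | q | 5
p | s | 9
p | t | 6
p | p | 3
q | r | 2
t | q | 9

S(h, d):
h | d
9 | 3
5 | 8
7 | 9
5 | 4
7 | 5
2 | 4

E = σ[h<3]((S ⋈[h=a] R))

σ filters on h, owned by the left side.
E' = (σ[h<3](S) ⋈[h=a] R)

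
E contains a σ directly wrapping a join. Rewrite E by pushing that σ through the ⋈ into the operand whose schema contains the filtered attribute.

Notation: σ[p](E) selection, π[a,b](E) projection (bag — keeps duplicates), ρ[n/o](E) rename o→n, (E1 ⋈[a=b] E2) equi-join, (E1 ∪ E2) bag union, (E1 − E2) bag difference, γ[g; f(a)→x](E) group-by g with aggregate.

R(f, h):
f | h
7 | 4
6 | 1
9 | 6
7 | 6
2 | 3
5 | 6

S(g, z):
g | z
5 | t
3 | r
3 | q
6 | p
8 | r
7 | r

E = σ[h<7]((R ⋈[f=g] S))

σ filters on h, owned by the left side.
E' = (σ[h<7](R) ⋈[f=g] S)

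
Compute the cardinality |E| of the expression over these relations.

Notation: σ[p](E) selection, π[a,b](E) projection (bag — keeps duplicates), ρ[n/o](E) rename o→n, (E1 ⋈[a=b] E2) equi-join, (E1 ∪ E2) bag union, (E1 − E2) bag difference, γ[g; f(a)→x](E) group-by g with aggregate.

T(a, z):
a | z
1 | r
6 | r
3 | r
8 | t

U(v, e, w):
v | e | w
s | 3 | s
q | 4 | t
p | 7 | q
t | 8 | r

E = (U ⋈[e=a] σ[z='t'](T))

Row counts bottom-up:
  U → 4
  T → 4
  σ[z='t'](T) → 1
  (U ⋈[e=a] σ[z='t'](T)) → 1

|E| = 1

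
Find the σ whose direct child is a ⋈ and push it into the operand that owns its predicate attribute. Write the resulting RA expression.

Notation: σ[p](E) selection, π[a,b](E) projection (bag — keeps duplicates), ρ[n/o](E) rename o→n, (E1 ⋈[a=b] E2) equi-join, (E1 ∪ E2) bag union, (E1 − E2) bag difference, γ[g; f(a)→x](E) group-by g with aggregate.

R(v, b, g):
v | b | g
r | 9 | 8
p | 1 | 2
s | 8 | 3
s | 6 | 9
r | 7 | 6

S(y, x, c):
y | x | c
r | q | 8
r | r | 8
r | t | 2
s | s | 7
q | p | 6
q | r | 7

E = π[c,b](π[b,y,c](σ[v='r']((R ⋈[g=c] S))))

σ filters on v, owned by the left side.
E' = π[c,b](π[b,y,c]((σ[v='r'](R) ⋈[g=c] S)))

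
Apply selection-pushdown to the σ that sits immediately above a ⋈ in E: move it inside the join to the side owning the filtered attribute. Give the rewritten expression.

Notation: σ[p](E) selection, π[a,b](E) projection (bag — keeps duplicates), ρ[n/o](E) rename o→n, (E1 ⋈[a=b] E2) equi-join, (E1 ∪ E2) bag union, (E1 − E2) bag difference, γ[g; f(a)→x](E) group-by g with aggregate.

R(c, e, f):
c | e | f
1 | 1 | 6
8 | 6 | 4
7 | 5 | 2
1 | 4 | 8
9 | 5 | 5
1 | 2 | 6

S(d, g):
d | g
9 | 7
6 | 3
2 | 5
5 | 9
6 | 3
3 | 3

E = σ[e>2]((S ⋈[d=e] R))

σ filters on e, owned by the right side.
E' = (S ⋈[d=e] σ[e>2](R))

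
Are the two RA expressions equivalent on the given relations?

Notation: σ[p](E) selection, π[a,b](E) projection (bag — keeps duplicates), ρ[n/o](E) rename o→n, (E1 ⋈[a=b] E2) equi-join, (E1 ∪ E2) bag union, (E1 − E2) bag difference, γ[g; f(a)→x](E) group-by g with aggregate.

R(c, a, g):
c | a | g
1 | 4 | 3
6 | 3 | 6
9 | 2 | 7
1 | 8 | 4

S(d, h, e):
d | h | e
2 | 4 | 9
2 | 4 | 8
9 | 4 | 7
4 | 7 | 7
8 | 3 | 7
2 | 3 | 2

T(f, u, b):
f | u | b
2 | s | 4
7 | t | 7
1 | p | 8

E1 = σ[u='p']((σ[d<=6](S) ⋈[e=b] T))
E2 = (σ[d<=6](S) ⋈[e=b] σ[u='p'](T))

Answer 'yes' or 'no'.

E1 per-node cardinality:
  S → 6
  σ[d<=6](S) → 4
  T → 3
  (σ[d<=6](S) ⋈[e=b] T) → 2
  σ[u='p']((σ[d<=6](S) ⋈[e=b] T)) → 1
E2 per-node cardinality:
  S → 6
  σ[d<=6](S) → 4
  T → 3
  σ[u='p'](T) → 1
  (σ[d<=6](S) ⋈[e=b] σ[u='p'](T)) → 1

E1 and E2 produce the same multiset:
d | h | e | f | u | b
2 | 4 | 8 | 1 | p | 8

yes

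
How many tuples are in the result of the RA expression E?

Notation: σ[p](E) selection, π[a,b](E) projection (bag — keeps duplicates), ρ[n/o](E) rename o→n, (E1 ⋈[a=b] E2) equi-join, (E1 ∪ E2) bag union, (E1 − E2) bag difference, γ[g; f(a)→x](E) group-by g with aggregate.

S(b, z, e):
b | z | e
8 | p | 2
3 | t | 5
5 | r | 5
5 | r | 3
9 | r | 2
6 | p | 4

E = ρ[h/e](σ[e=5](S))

Per-node cardinality:
  S → 6
  σ[e=5](S) → 2
  ρ[h/e](σ[e=5](S)) → 2

|E| = 2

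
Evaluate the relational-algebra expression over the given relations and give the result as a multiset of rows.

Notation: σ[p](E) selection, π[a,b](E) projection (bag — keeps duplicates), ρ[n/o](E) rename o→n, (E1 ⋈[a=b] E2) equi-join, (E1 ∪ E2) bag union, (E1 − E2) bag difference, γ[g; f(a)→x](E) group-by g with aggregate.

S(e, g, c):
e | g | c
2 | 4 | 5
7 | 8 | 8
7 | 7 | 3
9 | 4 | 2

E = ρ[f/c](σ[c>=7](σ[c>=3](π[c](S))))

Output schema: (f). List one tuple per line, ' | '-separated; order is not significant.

Stepwise |·|:
  S → 4
  π[c](S) → 4
  σ[c>=3](π[c](S)) → 3
  σ[c>=7](σ[c>=3](π[c](S))) → 1
  ρ[f/c](σ[c>=7](σ[c>=3](π[c](S)))) → 1

== RESULT ==
f
8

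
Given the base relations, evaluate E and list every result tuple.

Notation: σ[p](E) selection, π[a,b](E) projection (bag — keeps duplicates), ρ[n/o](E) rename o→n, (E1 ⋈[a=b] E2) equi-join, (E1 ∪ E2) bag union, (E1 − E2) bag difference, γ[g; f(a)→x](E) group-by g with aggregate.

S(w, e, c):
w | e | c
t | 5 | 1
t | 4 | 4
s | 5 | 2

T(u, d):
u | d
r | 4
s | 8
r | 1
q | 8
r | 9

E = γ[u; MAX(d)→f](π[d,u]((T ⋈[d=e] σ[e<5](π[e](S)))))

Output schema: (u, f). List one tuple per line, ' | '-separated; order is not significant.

Per-node cardinality:
  T → 5
  S → 3
  π[e](S) → 3
  σ[e<5](π[e](S)) → 1
  (T ⋈[d=e] σ[e<5](π[e](S))) → 1
  π[d,u]((T ⋈[d=e] σ[e<5](π[e](S)))) → 1
  γ[u; MAX(d)→f](π[d,u]((T ⋈[d=e] σ[e<5](π[e](S))))) → 1

== RESULT ==
u | f
r | 4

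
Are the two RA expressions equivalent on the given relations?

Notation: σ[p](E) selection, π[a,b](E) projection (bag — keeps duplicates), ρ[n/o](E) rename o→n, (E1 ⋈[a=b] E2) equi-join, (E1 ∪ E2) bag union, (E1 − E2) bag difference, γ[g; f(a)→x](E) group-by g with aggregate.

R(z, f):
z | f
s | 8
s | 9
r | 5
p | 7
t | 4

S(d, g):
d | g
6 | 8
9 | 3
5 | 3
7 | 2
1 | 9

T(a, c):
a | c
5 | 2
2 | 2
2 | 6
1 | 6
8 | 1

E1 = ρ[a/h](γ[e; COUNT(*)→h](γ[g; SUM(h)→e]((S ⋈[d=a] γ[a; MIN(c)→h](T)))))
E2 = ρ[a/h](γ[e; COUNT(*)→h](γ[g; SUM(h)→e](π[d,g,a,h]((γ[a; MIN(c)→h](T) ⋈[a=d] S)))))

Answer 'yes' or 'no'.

E1 per-node cardinality:
  S → 5
  T → 5
  γ[a; MIN(c)→h](T) → 4
  (S ⋈[d=a] γ[a; MIN(c)→h](T)) → 2
  γ[g; SUM(h)→e]((S ⋈[d=a] γ[a; MIN(c)→h](T))) → 2
  γ[e; COUNT(*)→h](γ[g; SUM(h)→e]((S ⋈[d=a] γ[a; MIN(c)→h](T)))) → 2
  ρ[a/h](γ[e; COUNT(*)→h](γ[g; SUM(h)→e]((S ⋈[d=a] γ[a; MIN(c)→h](T))))) → 2
E2 per-node cardinality:
  T → 5
  γ[a; MIN(c)→h](T) → 4
  S → 5
  (γ[a; MIN(c)→h](T) ⋈[a=d] S) → 2
  π[d,g,a,h]((γ[a; MIN(c)→h](T) ⋈[a=d] S)) → 2
  γ[g; SUM(h)→e](π[d,g,a,h]((γ[a; MIN(c)→h](T) ⋈[a=d] S))) → 2
  γ[e; COUNT(*)→h](γ[g; SUM(h)→e](π[d,g,a,h]((γ[a; MIN(c)→h](T) ⋈[a=d] S)))) → 2
  ρ[a/h](γ[e; COUNT(*)→h](γ[g; SUM(h)→e](π[d,g,a,h]((γ[a; MIN(c)→h](T) ⋈[a=d] S))))) → 2

E1 and E2 produce the same multiset:
e | a
2 | 1
6 | 1

yes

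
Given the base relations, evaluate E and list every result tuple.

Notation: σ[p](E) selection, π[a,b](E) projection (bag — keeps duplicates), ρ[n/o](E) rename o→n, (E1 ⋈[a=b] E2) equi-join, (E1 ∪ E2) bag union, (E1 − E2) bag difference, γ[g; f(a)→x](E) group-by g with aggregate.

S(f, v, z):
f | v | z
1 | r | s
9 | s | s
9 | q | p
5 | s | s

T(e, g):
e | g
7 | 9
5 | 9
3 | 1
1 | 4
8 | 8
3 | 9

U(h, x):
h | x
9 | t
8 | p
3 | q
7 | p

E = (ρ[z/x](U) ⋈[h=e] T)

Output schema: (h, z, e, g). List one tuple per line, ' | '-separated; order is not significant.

Subexpression sizes:
  U → 4
  ρ[z/x](U) → 4
  T → 6
  (ρ[z/x](U) ⋈[h=e] T) → 4

== RESULT ==
h | z | e | g
3 | q | 3 | 1
3 | q | 3 | 9
7 | p | 7 | 9
8 | p | 8 | 8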